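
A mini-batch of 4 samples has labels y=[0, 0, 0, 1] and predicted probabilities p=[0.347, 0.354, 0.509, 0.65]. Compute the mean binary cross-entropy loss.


L[0] = -ln(1-0.347) = -ln(0.653) = 0.4262
L[1] = -ln(1-0.354) = -ln(0.646) = 0.437
L[2] = -ln(1-0.509) = -ln(0.491) = 0.7113
L[3] = -ln(0.65) = 0.4308
mean = (0.4262 + 0.437 + 0.7113 + 0.4308)/4 = 0.5013

0.5013


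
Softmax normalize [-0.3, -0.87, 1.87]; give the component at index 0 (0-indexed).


Exponentials: e^-0.3=0.7408, e^-0.87=0.419, e^1.87=6.4883
Sum = 7.6481
Softmax = [0.0969, 0.0548, 0.8484]
p[0] = 0.7408/7.6481 = 0.0969

0.0969


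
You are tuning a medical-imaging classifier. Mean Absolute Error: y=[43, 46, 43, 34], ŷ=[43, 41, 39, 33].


Absolute errors: |43-43|=0, |46-41|=5, |43-39|=4, |34-33|=1
Sum = 10
MAE = 10/4 = 5/2

5/2


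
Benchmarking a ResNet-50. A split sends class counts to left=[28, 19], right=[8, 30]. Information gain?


Parent = [36, 49], H_parent = 0.9831
H_left = 0.9734 (n=47), H_right = 0.7425 (n=38)
H_children = (47/85)·0.9734 + (38/85)·0.7425 = 0.8702
IG = 0.9831 - 0.8702 = 0.1129

0.1129


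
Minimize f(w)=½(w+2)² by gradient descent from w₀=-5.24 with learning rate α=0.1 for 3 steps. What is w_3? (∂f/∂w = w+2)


step 1: grad = -5.24+2 = -3.24; w = -5.24 - 0.1·(-3.24) = -4.916
step 2: grad = -4.916+2 = -2.916; w = -4.916 - 0.1·(-2.916) = -4.6244
step 3: grad = -4.6244+2 = -2.6244; w = -4.6244 - 0.1·(-2.6244) = -4.36196

-4.36196


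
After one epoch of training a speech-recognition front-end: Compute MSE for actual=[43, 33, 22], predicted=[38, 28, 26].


Squared errors: (43-38)²=25, (33-28)²=25, (22-26)²=16
Sum = 66
MSE = 66/3 = 22

22


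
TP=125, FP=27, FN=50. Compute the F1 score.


Precision = 125/152 = 0.8224
Recall = 125/175 = 0.7143
F1 = 2·P·R/(P+R) = 2·TP/(2·TP+FP+FN) = 250/(250+27+50) = 250/327 = 0.7645

0.7645


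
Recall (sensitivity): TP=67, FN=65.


Recall = TP/(TP+FN)
= 67/(67+65)
= 67/132 = 50.76%

50.76%


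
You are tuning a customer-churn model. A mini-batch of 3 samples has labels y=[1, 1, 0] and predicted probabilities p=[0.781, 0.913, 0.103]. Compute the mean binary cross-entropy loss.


L[0] = -ln(0.781) = 0.2472
L[1] = -ln(0.913) = 0.091
L[2] = -ln(1-0.103) = -ln(0.897) = 0.1087
mean = (0.2472 + 0.091 + 0.1087)/3 = 0.149

0.149


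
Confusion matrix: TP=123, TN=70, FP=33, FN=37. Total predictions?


Total = TP + TN + FP + FN
= 123 + 70 + 33 + 37
= 263
(Predicted positive: 156, predicted negative: 107)

263


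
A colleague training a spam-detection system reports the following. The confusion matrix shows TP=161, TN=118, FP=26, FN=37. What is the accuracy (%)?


Accuracy = (TP+TN)/(TP+TN+FP+FN)
= (161+118)/(342)
= 279/342 = 81.58%

81.58%


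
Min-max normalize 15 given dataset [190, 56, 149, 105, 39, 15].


min=15, max=190
(15-15)/(190-15) = 0/175 = 0.0

0.0


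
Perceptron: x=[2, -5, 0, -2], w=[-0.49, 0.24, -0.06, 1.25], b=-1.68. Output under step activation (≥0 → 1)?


z = (2)·(-0.49) + (-5)·(0.24) + (0)·(-0.06) + (-2)·(1.25) - 1.68
  = -6.36
step(z) = 0 (z<0)

0


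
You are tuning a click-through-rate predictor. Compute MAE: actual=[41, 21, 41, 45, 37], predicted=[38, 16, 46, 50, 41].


Absolute errors: |41-38|=3, |21-16|=5, |41-46|=5, |45-50|=5, |37-41|=4
Sum = 22
MAE = 22/5 = 22/5

22/5


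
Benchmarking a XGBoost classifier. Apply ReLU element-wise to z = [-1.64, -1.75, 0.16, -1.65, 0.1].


ReLU(-1.64) = max(0, -1.64) = 0.0
ReLU(-1.75) = max(0, -1.75) = 0.0
ReLU(0.16) = max(0, 0.16) = 0.16
ReLU(-1.65) = max(0, -1.65) = 0.0
ReLU(0.1) = max(0, 0.1) = 0.1
result = [0.0, 0.0, 0.16, 0.0, 0.1]

[0.0, 0.0, 0.16, 0.0, 0.1]


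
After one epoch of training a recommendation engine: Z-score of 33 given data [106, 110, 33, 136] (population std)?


μ = 96.25, σ = 38.2908
z = (33 - 96.25)/38.2908 = -1.6518

-1.6518


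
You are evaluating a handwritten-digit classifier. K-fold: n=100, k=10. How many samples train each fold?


Fold size = 100/10 = 10
Training per fold = 100 - 10 = 90

90


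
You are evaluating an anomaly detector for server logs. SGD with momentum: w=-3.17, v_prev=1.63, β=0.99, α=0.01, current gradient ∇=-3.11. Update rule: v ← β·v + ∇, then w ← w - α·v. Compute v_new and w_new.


v_new = 0.99·1.63 - 3.11 = 1.6137 - 3.11 = -1.4963
w_new = -3.17 - 0.01·-1.4963 = -3.17 + 0.014963 = -3.155037

v_new=-1.4963, w_new=-3.155037


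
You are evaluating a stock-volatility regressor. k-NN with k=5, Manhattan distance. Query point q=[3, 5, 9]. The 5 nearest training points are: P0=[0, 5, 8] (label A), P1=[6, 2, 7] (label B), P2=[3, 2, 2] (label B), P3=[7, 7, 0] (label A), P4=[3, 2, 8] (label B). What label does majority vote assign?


d(q,P0) = 4  (label A)
d(q,P1) = 8  (label B)
d(q,P2) = 10  (label B)
d(q,P3) = 15  (label A)
d(q,P4) = 4  (label B)
Votes: A=2, B=3
Majority → B

B


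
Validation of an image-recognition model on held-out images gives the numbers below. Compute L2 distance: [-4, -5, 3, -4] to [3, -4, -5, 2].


d = √((-4-3)² + (-5+ 4)² + (3+ 5)² + (-4-2)²)
  = √(49 + 1 + 64 + 36)
  = √150 = 12.2474

12.2474


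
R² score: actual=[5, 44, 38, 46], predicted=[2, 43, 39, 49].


ȳ = 33.25
SS_res = Σ(y-ŷ)² = 20
SS_tot = Σ(y-ȳ)² = 1098.75
R² = 1 - SS_res/SS_tot = 1 - 0.0182 = 0.9818

0.9818


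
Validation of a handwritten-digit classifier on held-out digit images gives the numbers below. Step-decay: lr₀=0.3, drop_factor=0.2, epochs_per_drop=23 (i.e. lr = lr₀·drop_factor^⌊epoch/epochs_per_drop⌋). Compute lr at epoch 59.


n_drops = ⌊59/23⌋ = 2
lr = 0.3·0.2^2 = 0.3·0.04 = 0.012

0.012


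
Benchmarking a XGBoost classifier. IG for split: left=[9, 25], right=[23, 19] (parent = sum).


Parent = [32, 44], H_parent = 0.9819
H_left = 0.8338 (n=34), H_right = 0.9934 (n=42)
H_children = (34/76)·0.8338 + (42/76)·0.9934 = 0.922
IG = 0.9819 - 0.922 = 0.0599

0.0599


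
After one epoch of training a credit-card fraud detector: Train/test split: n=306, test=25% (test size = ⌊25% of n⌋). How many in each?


Test = ⌊306·25/100⌋ = 76
Train = 306 - 76 = 230

Train: 230, Test: 76


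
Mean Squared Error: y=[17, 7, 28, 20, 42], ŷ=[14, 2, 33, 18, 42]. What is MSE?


Squared errors: (17-14)²=9, (7-2)²=25, (28-33)²=25, (20-18)²=4, (42-42)²=0
Sum = 63
MSE = 63/5 = 63/5

63/5


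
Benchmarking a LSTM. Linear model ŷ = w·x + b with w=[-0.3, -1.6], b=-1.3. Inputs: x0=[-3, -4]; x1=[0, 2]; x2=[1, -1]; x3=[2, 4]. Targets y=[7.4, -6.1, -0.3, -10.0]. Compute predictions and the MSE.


ŷ0 = (-0.3)·(-3) + (-1.6)·(-4) - 1.3 = 6.0
ŷ1 = (-0.3)·(0) + (-1.6)·(2) - 1.3 = -4.5
ŷ2 = (-0.3)·(1) + (-1.6)·(-1) - 1.3 = 0.0
ŷ3 = (-0.3)·(2) + (-1.6)·(4) - 1.3 = -8.3
errors² = [1.96, 2.56, 0.09, 2.89]
MSE = 7.5000/4 = 1.875

1.875


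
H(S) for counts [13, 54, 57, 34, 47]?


Probabilities: [13/205, 54/205, 57/205, 34/205, 47/205] ≈ [0.0634, 0.2634, 0.278, 0.1659, 0.2293]
H = -((13/205)·log₂(13/205) + (54/205)·log₂(54/205) + (57/205)·log₂(57/205) + (34/205)·log₂(34/205) + (47/205)·log₂(47/205))
  = 2.1898 bits

2.1898 bits


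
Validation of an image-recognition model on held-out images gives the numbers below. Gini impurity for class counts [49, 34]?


Probabilities: [49/83, 34/83] ≈ [0.5904, 0.4096]
Σpᵢ² = (2401 + 1156)/83² = 3557/6889
Gini = 1 - Σpᵢ² = 1 - 3557/6889 = 0.4837

0.4837


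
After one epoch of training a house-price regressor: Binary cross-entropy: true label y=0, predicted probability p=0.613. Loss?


BCE = -[y·ln(p) + (1-y)·ln(1-p)]
= -0 - 1·ln(1-0.613)
= -ln(0.387) = 0.9493

0.9493


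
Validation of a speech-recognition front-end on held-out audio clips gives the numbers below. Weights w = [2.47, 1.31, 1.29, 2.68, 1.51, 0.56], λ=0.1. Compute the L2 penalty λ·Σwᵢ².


‖w‖₂² = (2.47)² + (1.31)² + (1.29)² + (2.68)² + (1.51)² + (0.56)²
     = 6.1009 + 1.7161 + 1.6641 + 7.1824 + 2.2801 + 0.3136
     = 19.2572
λ·‖w‖₂² = 0.1·19.2572 = 1.92572

1.92572


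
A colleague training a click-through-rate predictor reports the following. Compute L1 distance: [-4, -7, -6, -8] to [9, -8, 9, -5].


d = |-4-9| + |-7+ 8| + |-6-9| + |-8+ 5|
  = 13 + 1 + 15 + 3
  = 32

32


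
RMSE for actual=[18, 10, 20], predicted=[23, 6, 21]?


MSE = 42/3 = 14
RMSE = √(42/3) = 3.7417

3.7417


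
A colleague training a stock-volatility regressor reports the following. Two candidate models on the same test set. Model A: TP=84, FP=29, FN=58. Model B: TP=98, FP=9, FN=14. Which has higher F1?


Model A: P=84/113=0.7434, R=84/142=0.5915, F1=2PR/(P+R)=2TP/(2TP+FP+FN)=168/255=0.6588
Model B: P=98/107=0.9159, R=98/112=0.875, F1=2PR/(P+R)=2TP/(2TP+FP+FN)=196/219=0.895
0.6588 < 0.895 → Model B

Model B


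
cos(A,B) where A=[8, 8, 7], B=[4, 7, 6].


A·B = 8·4 + 8·7 + 7·6 = 130
‖A‖ = √177 = 13.3041, ‖B‖ = √101 = 10.0499
cos = 130/(√177·√101) = 130/√17877 = 0.9723

0.9723


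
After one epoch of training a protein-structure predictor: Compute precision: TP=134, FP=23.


Precision = TP/(TP+FP)
= 134/(134+23)
= 134/157 = 85.35%

85.35%


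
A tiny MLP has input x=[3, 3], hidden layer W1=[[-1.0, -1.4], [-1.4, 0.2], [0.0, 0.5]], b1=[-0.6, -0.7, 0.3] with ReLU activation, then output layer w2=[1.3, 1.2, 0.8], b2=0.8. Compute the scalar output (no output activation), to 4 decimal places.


z1[0] = (-1.0)·(3) + (-1.4)·(3) - 0.6 = -7.8
z1[1] = (-1.4)·(3) + (0.2)·(3) - 0.7 = -4.3
z1[2] = (0.0)·(3) + (0.5)·(3) + 0.3 = 1.8
h = ReLU(z1) = [0.0, 0.0, 1.8]
output = (1.3)·(0.0) + (1.2)·(0.0) + (0.8)·(1.8) + 0.8 = 2.24

2.24


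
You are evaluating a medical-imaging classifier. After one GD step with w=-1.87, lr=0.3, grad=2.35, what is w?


w_new = w - α·∇
= -1.87 - 0.3·2.35
= -1.87 - 0.705
= -2.575

-2.575


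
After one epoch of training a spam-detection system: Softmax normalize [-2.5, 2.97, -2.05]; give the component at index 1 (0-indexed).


Exponentials: e^-2.5=0.0821, e^2.97=19.4919, e^-2.05=0.1287
Sum = 19.7027
Softmax = [0.0042, 0.9893, 0.0065]
p[1] = 19.4919/19.7027 = 0.9893

0.9893


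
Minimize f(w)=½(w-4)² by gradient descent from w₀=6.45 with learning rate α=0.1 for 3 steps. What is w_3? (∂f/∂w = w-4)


step 1: grad = 6.45-4 = 2.45; w = 6.45 - 0.1·(2.45) = 6.205
step 2: grad = 6.205-4 = 2.205; w = 6.205 - 0.1·(2.205) = 5.9845
step 3: grad = 5.9845-4 = 1.9845; w = 5.9845 - 0.1·(1.9845) = 5.78605

5.78605


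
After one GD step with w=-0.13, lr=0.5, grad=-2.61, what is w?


w_new = w - α·∇
= -0.13 - 0.5·-2.61
= -0.13 + 1.305
= 1.175

1.175


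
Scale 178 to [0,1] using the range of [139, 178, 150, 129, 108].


min=108, max=178
(178-108)/(178-108) = 70/70 = 1.0

1.0


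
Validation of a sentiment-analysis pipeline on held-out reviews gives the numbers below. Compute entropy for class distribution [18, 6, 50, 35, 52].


Probabilities: [18/161, 6/161, 50/161, 35/161, 52/161] ≈ [0.1118, 0.0373, 0.3106, 0.2174, 0.323]
H = -((18/161)·log₂(18/161) + (6/161)·log₂(6/161) + (50/161)·log₂(50/161) + (35/161)·log₂(35/161) + (52/161)·log₂(52/161))
  = 2.0594 bits

2.0594 bits


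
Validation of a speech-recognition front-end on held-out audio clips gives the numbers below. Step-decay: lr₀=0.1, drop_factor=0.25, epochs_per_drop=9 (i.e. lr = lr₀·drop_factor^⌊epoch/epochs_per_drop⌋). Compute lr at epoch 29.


n_drops = ⌊29/9⌋ = 3
lr = 0.1·0.25^3 = 0.1·0.015625 = 0.0015625

0.0015625


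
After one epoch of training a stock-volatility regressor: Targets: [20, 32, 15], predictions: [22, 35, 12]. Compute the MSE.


Squared errors: (20-22)²=4, (32-35)²=9, (15-12)²=9
Sum = 22
MSE = 22/3 = 22/3

22/3


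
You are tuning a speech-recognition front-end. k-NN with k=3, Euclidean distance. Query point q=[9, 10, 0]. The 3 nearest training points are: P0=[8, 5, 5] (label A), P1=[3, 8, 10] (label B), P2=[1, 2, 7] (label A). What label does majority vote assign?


d(q,P0) = 7.1414  (label A)
d(q,P1) = 11.8322  (label B)
d(q,P2) = 13.3041  (label A)
Votes: A=2, B=1
Majority → A

A


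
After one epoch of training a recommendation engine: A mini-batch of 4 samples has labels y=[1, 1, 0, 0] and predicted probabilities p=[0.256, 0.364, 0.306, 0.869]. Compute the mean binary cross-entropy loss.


L[0] = -ln(0.256) = 1.3626
L[1] = -ln(0.364) = 1.0106
L[2] = -ln(1-0.306) = -ln(0.694) = 0.3653
L[3] = -ln(1-0.869) = -ln(0.131) = 2.0326
mean = (1.3626 + 1.0106 + 0.3653 + 2.0326)/4 = 1.1928

1.1928


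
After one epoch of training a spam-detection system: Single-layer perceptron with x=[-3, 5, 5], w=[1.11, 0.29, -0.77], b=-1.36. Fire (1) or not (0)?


z = (-3)·(1.11) + (5)·(0.29) + (5)·(-0.77) - 1.36
  = -7.09
step(z) = 0 (z<0)

0


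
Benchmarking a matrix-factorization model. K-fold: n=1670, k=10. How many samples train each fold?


Fold size = 1670/10 = 167
Training per fold = 1670 - 167 = 1503

1503


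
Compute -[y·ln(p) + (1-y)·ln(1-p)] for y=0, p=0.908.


BCE = -[y·ln(p) + (1-y)·ln(1-p)]
= -0 - 1·ln(1-0.908)
= -ln(0.092) = 2.386

2.386


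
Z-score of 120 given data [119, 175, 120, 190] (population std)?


μ = 151, σ = 31.9453
z = (120 - 151)/31.9453 = -0.9704

-0.9704


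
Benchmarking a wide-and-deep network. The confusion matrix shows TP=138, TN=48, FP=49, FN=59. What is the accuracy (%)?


Accuracy = (TP+TN)/(TP+TN+FP+FN)
= (138+48)/(294)
= 186/294 = 63.27%

63.27%


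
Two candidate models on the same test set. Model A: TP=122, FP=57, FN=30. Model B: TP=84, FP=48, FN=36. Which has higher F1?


Model A: P=122/179=0.6816, R=122/152=0.8026, F1=2PR/(P+R)=2TP/(2TP+FP+FN)=244/331=0.7372
Model B: P=84/132=0.6364, R=84/120=0.7, F1=2PR/(P+R)=2TP/(2TP+FP+FN)=168/252=0.6667
0.7372 > 0.6667 → Model A

Model A


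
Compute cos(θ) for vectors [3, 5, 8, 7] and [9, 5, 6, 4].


A·B = 3·9 + 5·5 + 8·6 + 7·4 = 128
‖A‖ = √147 = 12.1244, ‖B‖ = √158 = 12.5698
cos = 128/(√147·√158) = 128/√23226 = 0.8399

0.8399


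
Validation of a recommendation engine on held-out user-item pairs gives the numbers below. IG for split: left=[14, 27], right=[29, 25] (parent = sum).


Parent = [43, 52], H_parent = 0.9935
H_left = 0.9262 (n=41), H_right = 0.996 (n=54)
H_children = (41/95)·0.9262 + (54/95)·0.996 = 0.9659
IG = 0.9935 - 0.9659 = 0.0276

0.0276


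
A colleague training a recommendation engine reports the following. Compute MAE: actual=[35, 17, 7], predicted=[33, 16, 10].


Absolute errors: |35-33|=2, |17-16|=1, |7-10|=3
Sum = 6
MAE = 6/3 = 2

2


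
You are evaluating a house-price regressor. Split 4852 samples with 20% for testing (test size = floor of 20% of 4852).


Test = ⌊4852·20/100⌋ = 970
Train = 4852 - 970 = 3882

Train: 3882, Test: 970


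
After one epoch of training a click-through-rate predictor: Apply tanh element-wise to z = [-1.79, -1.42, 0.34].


tanh(-1.79) = -0.9458
tanh(-1.42) = -0.8896
tanh(0.34) = 0.3275
result = [-0.9458, -0.8896, 0.3275]

[-0.9458, -0.8896, 0.3275]


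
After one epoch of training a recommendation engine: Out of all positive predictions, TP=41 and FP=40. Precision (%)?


Precision = TP/(TP+FP)
= 41/(41+40)
= 41/81 = 50.62%

50.62%


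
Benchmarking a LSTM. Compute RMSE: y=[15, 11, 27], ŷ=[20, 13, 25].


MSE = 33/3 = 11
RMSE = √(33/3) = 3.3166

3.3166


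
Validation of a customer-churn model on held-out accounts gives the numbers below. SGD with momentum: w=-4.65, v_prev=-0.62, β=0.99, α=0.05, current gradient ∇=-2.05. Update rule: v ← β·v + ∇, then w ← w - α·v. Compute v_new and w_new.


v_new = 0.99·-0.62 - 2.05 = -0.6138 - 2.05 = -2.6638
w_new = -4.65 - 0.05·-2.6638 = -4.65 + 0.13319 = -4.51681

v_new=-2.6638, w_new=-4.51681


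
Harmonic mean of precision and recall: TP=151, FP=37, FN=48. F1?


Precision = 151/188 = 0.8032
Recall = 151/199 = 0.7588
F1 = 2·P·R/(P+R) = 2·TP/(2·TP+FP+FN) = 302/(302+37+48) = 302/387 = 0.7804

0.7804


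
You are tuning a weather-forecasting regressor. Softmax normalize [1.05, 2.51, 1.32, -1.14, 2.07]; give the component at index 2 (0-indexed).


Exponentials: e^1.05=2.8577, e^2.51=12.3049, e^1.32=3.7434, e^-1.14=0.3198, e^2.07=7.9248
Sum = 27.1506
Softmax = [0.1053, 0.4532, 0.1379, 0.0118, 0.2919]
p[2] = 3.7434/27.1506 = 0.1379

0.1379


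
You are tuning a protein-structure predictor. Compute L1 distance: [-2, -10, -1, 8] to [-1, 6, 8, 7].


d = |-2+ 1| + |-10-6| + |-1-8| + |8-7|
  = 1 + 16 + 9 + 1
  = 27

27


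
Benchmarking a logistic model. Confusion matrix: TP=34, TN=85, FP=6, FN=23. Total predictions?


Total = TP + TN + FP + FN
= 34 + 85 + 6 + 23
= 148
(Predicted positive: 40, predicted negative: 108)

148


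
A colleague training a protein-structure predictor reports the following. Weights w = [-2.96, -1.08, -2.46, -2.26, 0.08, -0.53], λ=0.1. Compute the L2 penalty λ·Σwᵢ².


‖w‖₂² = (-2.96)² + (-1.08)² + (-2.46)² + (-2.26)² + (0.08)² + (-0.53)²
     = 8.7616 + 1.1664 + 6.0516 + 5.1076 + 0.0064 + 0.2809
     = 21.3745
λ·‖w‖₂² = 0.1·21.3745 = 2.13745

2.13745


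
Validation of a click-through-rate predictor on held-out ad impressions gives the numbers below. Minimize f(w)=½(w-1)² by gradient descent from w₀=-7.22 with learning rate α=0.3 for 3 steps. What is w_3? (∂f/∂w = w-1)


step 1: grad = -7.22-1 = -8.22; w = -7.22 - 0.3·(-8.22) = -4.754
step 2: grad = -4.754-1 = -5.754; w = -4.754 - 0.3·(-5.754) = -3.0278
step 3: grad = -3.0278-1 = -4.0278; w = -3.0278 - 0.3·(-4.0278) = -1.81946

-1.81946


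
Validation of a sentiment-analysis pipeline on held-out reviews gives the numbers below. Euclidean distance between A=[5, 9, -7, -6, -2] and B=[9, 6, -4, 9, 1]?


d = √((5-9)² + (9-6)² + (-7+ 4)² + (-6-9)² + (-2-1)²)
  = √(16 + 9 + 9 + 225 + 9)
  = √268 = 16.3707

16.3707


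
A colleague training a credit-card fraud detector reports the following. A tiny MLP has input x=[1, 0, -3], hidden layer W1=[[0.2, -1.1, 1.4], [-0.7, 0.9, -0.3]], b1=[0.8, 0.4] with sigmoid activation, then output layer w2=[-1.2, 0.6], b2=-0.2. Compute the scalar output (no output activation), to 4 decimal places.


z1[0] = (0.2)·(1) + (-1.1)·(0) + (1.4)·(-3) + 0.8 = -3.2
z1[1] = (-0.7)·(1) + (0.9)·(0) + (-0.3)·(-3) + 0.4 = 0.6
h = sigmoid(z1) = [0.0392, 0.6457]
output = (-1.2)·(0.0392) + (0.6)·(0.6457) - 0.2 = 0.1404

0.1404


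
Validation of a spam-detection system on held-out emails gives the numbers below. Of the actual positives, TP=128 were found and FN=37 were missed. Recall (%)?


Recall = TP/(TP+FN)
= 128/(128+37)
= 128/165 = 77.58%

77.58%


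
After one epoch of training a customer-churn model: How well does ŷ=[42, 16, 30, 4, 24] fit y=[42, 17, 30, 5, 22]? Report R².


ȳ = 23.2
SS_res = Σ(y-ŷ)² = 6
SS_tot = Σ(y-ȳ)² = 770.8
R² = 1 - SS_res/SS_tot = 1 - 0.0078 = 0.9922

0.9922


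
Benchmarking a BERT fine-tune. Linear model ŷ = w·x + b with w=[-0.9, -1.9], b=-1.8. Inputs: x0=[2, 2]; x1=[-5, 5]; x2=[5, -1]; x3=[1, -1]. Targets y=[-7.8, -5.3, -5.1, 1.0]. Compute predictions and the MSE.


ŷ0 = (-0.9)·(2) + (-1.9)·(2) - 1.8 = -7.4
ŷ1 = (-0.9)·(-5) + (-1.9)·(5) - 1.8 = -6.8
ŷ2 = (-0.9)·(5) + (-1.9)·(-1) - 1.8 = -4.4
ŷ3 = (-0.9)·(1) + (-1.9)·(-1) - 1.8 = -0.8
errors² = [0.16, 2.25, 0.49, 3.24]
MSE = 6.1400/4 = 1.535

1.535


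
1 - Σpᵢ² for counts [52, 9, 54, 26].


Probabilities: [52/141, 9/141, 54/141, 26/141] ≈ [0.3688, 0.0638, 0.383, 0.1844]
Σpᵢ² = (2704 + 81 + 2916 + 676)/141² = 6377/19881
Gini = 1 - Σpᵢ² = 1 - 6377/19881 = 0.6792

0.6792


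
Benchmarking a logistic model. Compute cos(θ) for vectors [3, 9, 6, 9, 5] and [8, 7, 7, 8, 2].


A·B = 3·8 + 9·7 + 6·7 + 9·8 + 5·2 = 211
‖A‖ = √232 = 15.2315, ‖B‖ = √230 = 15.1658
cos = 211/(√232·√230) = 211/√53360 = 0.9134

0.9134


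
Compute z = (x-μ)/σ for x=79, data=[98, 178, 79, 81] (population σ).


μ = 109, σ = 40.5154
z = (79 - 109)/40.5154 = -0.7405

-0.7405


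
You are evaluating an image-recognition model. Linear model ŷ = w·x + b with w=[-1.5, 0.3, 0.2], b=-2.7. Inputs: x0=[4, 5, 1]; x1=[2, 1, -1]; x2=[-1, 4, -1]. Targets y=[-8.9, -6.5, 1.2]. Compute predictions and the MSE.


ŷ0 = (-1.5)·(4) + (0.3)·(5) + (0.2)·(1) - 2.7 = -7.0
ŷ1 = (-1.5)·(2) + (0.3)·(1) + (0.2)·(-1) - 2.7 = -5.6
ŷ2 = (-1.5)·(-1) + (0.3)·(4) + (0.2)·(-1) - 2.7 = -0.2
errors² = [3.61, 0.81, 1.96]
MSE = 6.3800/3 = 2.1267

2.1267


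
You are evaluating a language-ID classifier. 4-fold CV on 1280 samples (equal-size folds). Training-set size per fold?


Fold size = 1280/4 = 320
Training per fold = 1280 - 320 = 960

960


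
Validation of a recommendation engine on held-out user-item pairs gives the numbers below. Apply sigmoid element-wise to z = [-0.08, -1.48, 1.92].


σ(-0.08) = 1/(1+e^0.08) = 0.48
σ(-1.48) = 1/(1+e^1.48) = 0.1854
σ(1.92) = 1/(1+e^-1.92) = 0.8721
result = [0.48, 0.1854, 0.8721]

[0.48, 0.1854, 0.8721]


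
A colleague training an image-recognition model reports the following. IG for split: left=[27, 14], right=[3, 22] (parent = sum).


Parent = [30, 36], H_parent = 0.994
H_left = 0.9262 (n=41), H_right = 0.5294 (n=25)
H_children = (41/66)·0.9262 + (25/66)·0.5294 = 0.7759
IG = 0.994 - 0.7759 = 0.2181

0.2181


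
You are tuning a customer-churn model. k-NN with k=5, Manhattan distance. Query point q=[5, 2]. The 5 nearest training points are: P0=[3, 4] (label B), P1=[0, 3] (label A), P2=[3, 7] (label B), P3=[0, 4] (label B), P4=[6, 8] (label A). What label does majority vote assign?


d(q,P0) = 4  (label B)
d(q,P1) = 6  (label A)
d(q,P2) = 7  (label B)
d(q,P3) = 7  (label B)
d(q,P4) = 7  (label A)
Votes: A=2, B=3
Majority → B

B


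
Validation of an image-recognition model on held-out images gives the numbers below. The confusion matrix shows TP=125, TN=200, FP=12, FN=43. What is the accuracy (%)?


Accuracy = (TP+TN)/(TP+TN+FP+FN)
= (125+200)/(380)
= 325/380 = 85.53%

85.53%


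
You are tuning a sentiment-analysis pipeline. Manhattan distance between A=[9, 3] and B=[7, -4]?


d = |9-7| + |3+ 4|
  = 2 + 7
  = 9

9


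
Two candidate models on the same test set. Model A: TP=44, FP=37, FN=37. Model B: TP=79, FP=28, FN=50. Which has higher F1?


Model A: P=44/81=0.5432, R=44/81=0.5432, F1=2PR/(P+R)=2TP/(2TP+FP+FN)=88/162=0.5432
Model B: P=79/107=0.7383, R=79/129=0.6124, F1=2PR/(P+R)=2TP/(2TP+FP+FN)=158/236=0.6695
0.5432 < 0.6695 → Model B

Model B


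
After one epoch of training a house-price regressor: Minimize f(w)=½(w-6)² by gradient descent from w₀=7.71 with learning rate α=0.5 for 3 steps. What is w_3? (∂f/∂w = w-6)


step 1: grad = 7.71-6 = 1.71; w = 7.71 - 0.5·(1.71) = 6.855
step 2: grad = 6.855-6 = 0.855; w = 6.855 - 0.5·(0.855) = 6.4275
step 3: grad = 6.4275-6 = 0.4275; w = 6.4275 - 0.5·(0.4275) = 6.21375

6.21375


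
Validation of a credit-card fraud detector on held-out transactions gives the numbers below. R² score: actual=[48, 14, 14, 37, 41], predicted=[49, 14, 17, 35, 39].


ȳ = 30.8
SS_res = Σ(y-ŷ)² = 18
SS_tot = Σ(y-ȳ)² = 1002.8
R² = 1 - SS_res/SS_tot = 1 - 0.0179 = 0.9821

0.9821


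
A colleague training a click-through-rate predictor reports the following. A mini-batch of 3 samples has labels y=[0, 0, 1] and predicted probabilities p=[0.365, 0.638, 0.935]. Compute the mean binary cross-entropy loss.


L[0] = -ln(1-0.365) = -ln(0.635) = 0.4541
L[1] = -ln(1-0.638) = -ln(0.362) = 1.0161
L[2] = -ln(0.935) = 0.0672
mean = (0.4541 + 1.0161 + 0.0672)/3 = 0.5125

0.5125


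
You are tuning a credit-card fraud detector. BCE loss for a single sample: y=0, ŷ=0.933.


BCE = -[y·ln(p) + (1-y)·ln(1-p)]
= -0 - 1·ln(1-0.933)
= -ln(0.067) = 2.7031

2.7031


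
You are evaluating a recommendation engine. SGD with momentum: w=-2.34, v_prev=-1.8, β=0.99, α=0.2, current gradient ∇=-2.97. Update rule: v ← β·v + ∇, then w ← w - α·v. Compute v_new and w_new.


v_new = 0.99·-1.8 - 2.97 = -1.782 - 2.97 = -4.752
w_new = -2.34 - 0.2·-4.752 = -2.34 + 0.9504 = -1.3896

v_new=-4.752, w_new=-1.3896


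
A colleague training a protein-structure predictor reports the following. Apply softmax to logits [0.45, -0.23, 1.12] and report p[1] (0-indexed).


Exponentials: e^0.45=1.5683, e^-0.23=0.7945, e^1.12=3.0649
Sum = 5.4277
Softmax = [0.2889, 0.1464, 0.5647]
p[1] = 0.7945/5.4277 = 0.1464

0.1464


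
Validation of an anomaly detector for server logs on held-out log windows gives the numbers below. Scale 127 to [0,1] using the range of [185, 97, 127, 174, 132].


min=97, max=185
(127-97)/(185-97) = 30/88 = 0.3409

0.3409


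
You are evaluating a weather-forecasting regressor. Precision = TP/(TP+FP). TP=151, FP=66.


Precision = TP/(TP+FP)
= 151/(151+66)
= 151/217 = 69.59%

69.59%


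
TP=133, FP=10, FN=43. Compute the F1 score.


Precision = 133/143 = 0.9301
Recall = 133/176 = 0.7557
F1 = 2·P·R/(P+R) = 2·TP/(2·TP+FP+FN) = 266/(266+10+43) = 266/319 = 0.8339

0.8339


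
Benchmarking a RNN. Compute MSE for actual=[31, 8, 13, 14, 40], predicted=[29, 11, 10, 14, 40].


Squared errors: (31-29)²=4, (8-11)²=9, (13-10)²=9, (14-14)²=0, (40-40)²=0
Sum = 22
MSE = 22/5 = 22/5

22/5


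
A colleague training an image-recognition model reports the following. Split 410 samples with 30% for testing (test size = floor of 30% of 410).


Test = ⌊410·30/100⌋ = 123
Train = 410 - 123 = 287

Train: 287, Test: 123


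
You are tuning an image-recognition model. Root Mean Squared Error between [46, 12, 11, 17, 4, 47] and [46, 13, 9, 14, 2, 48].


MSE = 19/6 = 3.1667
RMSE = √(19/6) = 1.7795

1.7795


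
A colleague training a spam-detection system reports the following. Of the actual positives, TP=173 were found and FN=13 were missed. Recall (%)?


Recall = TP/(TP+FN)
= 173/(173+13)
= 173/186 = 93.01%

93.01%


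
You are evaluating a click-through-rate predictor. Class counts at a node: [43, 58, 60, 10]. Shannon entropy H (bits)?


Probabilities: [43/171, 58/171, 60/171, 10/171] ≈ [0.2515, 0.3392, 0.3509, 0.0585]
H = -((43/171)·log₂(43/171) + (58/171)·log₂(58/171) + (60/171)·log₂(60/171) + (10/171)·log₂(10/171))
  = 1.7996 bits

1.7996 bits


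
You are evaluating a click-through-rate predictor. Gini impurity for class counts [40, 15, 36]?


Probabilities: [40/91, 15/91, 36/91] ≈ [0.4396, 0.1648, 0.3956]
Σpᵢ² = (1600 + 225 + 1296)/91² = 3121/8281
Gini = 1 - Σpᵢ² = 1 - 3121/8281 = 0.6231

0.6231


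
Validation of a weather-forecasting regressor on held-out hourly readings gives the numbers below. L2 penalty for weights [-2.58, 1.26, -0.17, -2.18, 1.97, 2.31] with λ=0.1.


‖w‖₂² = (-2.58)² + (1.26)² + (-0.17)² + (-2.18)² + (1.97)² + (2.31)²
     = 6.6564 + 1.5876 + 0.0289 + 4.7524 + 3.8809 + 5.3361
     = 22.2423
λ·‖w‖₂² = 0.1·22.2423 = 2.22423

2.22423


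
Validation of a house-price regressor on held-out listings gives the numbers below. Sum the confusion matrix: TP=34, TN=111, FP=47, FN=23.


Total = TP + TN + FP + FN
= 34 + 111 + 47 + 23
= 215
(Predicted positive: 81, predicted negative: 134)

215


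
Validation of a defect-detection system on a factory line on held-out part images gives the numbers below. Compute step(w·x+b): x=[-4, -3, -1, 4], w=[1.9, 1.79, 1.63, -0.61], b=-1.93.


z = (-4)·(1.9) + (-3)·(1.79) + (-1)·(1.63) + (4)·(-0.61) - 1.93
  = -18.97
step(z) = 0 (z<0)

0


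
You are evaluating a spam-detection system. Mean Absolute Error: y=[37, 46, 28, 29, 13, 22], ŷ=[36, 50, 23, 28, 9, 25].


Absolute errors: |37-36|=1, |46-50|=4, |28-23|=5, |29-28|=1, |13-9|=4, |22-25|=3
Sum = 18
MAE = 18/6 = 3

3


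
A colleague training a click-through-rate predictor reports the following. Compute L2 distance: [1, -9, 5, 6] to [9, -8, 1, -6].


d = √((1-9)² + (-9+ 8)² + (5-1)² + (6+ 6)²)
  = √(64 + 1 + 16 + 144)
  = √225 = 15.0

15.0


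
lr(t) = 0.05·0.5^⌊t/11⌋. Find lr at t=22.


n_drops = ⌊22/11⌋ = 2
lr = 0.05·0.5^2 = 0.05·0.25 = 0.0125

0.0125


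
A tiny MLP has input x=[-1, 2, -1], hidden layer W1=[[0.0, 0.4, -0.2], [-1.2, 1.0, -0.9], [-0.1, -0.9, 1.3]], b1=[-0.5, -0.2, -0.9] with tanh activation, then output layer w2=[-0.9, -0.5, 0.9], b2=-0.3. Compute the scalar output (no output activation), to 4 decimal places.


z1[0] = (0.0)·(-1) + (0.4)·(2) + (-0.2)·(-1) - 0.5 = 0.5
z1[1] = (-1.2)·(-1) + (1.0)·(2) + (-0.9)·(-1) - 0.2 = 3.9
z1[2] = (-0.1)·(-1) + (-0.9)·(2) + (1.3)·(-1) - 0.9 = -3.9
h = tanh(z1) = [0.4621, 0.9992, -0.9992]
output = (-0.9)·(0.4621) + (-0.5)·(0.9992) + (0.9)·(-0.9992) - 0.3 = -2.1148

-2.1148


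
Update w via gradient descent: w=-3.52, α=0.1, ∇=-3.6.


w_new = w - α·∇
= -3.52 - 0.1·-3.6
= -3.52 + 0.36
= -3.16

-3.16


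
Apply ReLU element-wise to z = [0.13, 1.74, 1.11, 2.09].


ReLU(0.13) = max(0, 0.13) = 0.13
ReLU(1.74) = max(0, 1.74) = 1.74
ReLU(1.11) = max(0, 1.11) = 1.11
ReLU(2.09) = max(0, 2.09) = 2.09
result = [0.13, 1.74, 1.11, 2.09]

[0.13, 1.74, 1.11, 2.09]


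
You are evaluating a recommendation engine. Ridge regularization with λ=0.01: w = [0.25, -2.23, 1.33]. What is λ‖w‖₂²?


‖w‖₂² = (0.25)² + (-2.23)² + (1.33)²
     = 0.0625 + 4.9729 + 1.7689
     = 6.8043
λ·‖w‖₂² = 0.01·6.8043 = 0.068043

0.068043


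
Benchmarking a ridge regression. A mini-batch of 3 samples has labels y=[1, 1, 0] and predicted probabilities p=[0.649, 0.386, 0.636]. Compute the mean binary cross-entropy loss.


L[0] = -ln(0.649) = 0.4323
L[1] = -ln(0.386) = 0.9519
L[2] = -ln(1-0.636) = -ln(0.364) = 1.0106
mean = (0.4323 + 0.9519 + 1.0106)/3 = 0.7983

0.7983


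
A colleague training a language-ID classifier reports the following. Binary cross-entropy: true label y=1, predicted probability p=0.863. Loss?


BCE = -[y·ln(p) + (1-y)·ln(1-p)]
= -1·ln(0.863) - 0
= -ln(0.863) = 0.1473

0.1473


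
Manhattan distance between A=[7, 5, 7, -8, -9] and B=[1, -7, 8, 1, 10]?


d = |7-1| + |5+ 7| + |7-8| + |-8-1| + |-9-10|
  = 6 + 12 + 1 + 9 + 19
  = 47

47


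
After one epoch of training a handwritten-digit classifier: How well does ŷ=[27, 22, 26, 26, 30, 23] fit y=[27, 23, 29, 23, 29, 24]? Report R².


ȳ = 25.8333
SS_res = Σ(y-ŷ)² = 21
SS_tot = Σ(y-ȳ)² = 40.83
R² = 1 - SS_res/SS_tot = 1 - 0.5143 = 0.4857

0.4857


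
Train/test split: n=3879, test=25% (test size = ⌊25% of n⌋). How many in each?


Test = ⌊3879·25/100⌋ = 969
Train = 3879 - 969 = 2910

Train: 2910, Test: 969


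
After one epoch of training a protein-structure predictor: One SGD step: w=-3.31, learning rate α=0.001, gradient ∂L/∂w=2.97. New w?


w_new = w - α·∇
= -3.31 - 0.001·2.97
= -3.31 - 0.00297
= -3.31297

-3.31297


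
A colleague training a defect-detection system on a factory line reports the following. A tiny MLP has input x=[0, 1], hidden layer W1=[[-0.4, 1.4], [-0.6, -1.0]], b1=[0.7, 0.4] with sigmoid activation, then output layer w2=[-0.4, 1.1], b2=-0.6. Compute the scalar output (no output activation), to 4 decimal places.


z1[0] = (-0.4)·(0) + (1.4)·(1) + 0.7 = 2.1
z1[1] = (-0.6)·(0) + (-1.0)·(1) + 0.4 = -0.6
h = sigmoid(z1) = [0.8909, 0.3543]
output = (-0.4)·(0.8909) + (1.1)·(0.3543) - 0.6 = -0.5666

-0.5666


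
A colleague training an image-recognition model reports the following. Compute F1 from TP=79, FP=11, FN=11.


Precision = 79/90 = 0.8778
Recall = 79/90 = 0.8778
F1 = 2·P·R/(P+R) = 2·TP/(2·TP+FP+FN) = 158/(158+11+11) = 158/180 = 0.8778

0.8778


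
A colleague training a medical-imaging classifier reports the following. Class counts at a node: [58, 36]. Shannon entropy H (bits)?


Probabilities: [58/94, 36/94] ≈ [0.617, 0.383]
H = -((58/94)·log₂(58/94) + (36/94)·log₂(36/94))
  = 0.9601 bits

0.9601 bits


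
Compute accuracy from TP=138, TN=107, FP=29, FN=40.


Accuracy = (TP+TN)/(TP+TN+FP+FN)
= (138+107)/(314)
= 245/314 = 78.03%

78.03%


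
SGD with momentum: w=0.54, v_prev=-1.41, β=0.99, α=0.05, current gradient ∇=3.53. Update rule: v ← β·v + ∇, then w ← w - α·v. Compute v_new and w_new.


v_new = 0.99·-1.41 + 3.53 = -1.3959 + 3.53 = 2.1341
w_new = 0.54 - 0.05·2.1341 = 0.54 - 0.106705 = 0.433295

v_new=2.1341, w_new=0.433295


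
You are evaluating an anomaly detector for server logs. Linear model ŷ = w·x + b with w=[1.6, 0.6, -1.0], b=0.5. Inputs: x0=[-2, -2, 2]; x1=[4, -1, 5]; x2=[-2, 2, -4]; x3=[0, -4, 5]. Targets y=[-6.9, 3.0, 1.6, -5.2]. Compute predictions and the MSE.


ŷ0 = (1.6)·(-2) + (0.6)·(-2) + (-1.0)·(2) + 0.5 = -5.9
ŷ1 = (1.6)·(4) + (0.6)·(-1) + (-1.0)·(5) + 0.5 = 1.3
ŷ2 = (1.6)·(-2) + (0.6)·(2) + (-1.0)·(-4) + 0.5 = 2.5
ŷ3 = (1.6)·(0) + (0.6)·(-4) + (-1.0)·(5) + 0.5 = -6.9
errors² = [1.0, 2.89, 0.81, 2.89]
MSE = 7.5900/4 = 1.8975

1.8975


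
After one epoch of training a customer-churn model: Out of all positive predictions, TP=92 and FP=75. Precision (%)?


Precision = TP/(TP+FP)
= 92/(92+75)
= 92/167 = 55.09%

55.09%


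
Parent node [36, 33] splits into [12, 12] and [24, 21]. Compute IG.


Parent = [36, 33], H_parent = 0.9986
H_left = 1 (n=24), H_right = 0.9968 (n=45)
H_children = (24/69)·1 + (45/69)·0.9968 = 0.9979
IG = 0.9986 - 0.9979 = 0.0007

0.0007


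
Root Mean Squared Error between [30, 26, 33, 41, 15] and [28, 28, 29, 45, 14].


MSE = 41/5 = 8.2
RMSE = √(41/5) = 2.8636

2.8636


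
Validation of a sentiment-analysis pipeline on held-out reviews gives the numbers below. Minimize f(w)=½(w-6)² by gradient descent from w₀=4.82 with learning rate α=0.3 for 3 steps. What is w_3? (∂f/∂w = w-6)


step 1: grad = 4.82-6 = -1.18; w = 4.82 - 0.3·(-1.18) = 5.174
step 2: grad = 5.174-6 = -0.826; w = 5.174 - 0.3·(-0.826) = 5.4218
step 3: grad = 5.4218-6 = -0.5782; w = 5.4218 - 0.3·(-0.5782) = 5.59526

5.59526


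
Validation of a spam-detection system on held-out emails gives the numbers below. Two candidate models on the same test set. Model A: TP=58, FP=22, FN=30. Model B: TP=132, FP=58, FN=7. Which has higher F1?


Model A: P=58/80=0.725, R=58/88=0.6591, F1=2PR/(P+R)=2TP/(2TP+FP+FN)=116/168=0.6905
Model B: P=132/190=0.6947, R=132/139=0.9496, F1=2PR/(P+R)=2TP/(2TP+FP+FN)=264/329=0.8024
0.6905 < 0.8024 → Model B

Model B


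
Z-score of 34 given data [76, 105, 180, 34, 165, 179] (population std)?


μ = 123.1667, σ = 55.6819
z = (34 - 123.1667)/55.6819 = -1.6014

-1.6014


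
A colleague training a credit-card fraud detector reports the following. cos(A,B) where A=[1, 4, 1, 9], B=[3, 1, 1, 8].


A·B = 1·3 + 4·1 + 1·1 + 9·8 = 80
‖A‖ = √99 = 9.9499, ‖B‖ = √75 = 8.6603
cos = 80/(√99·√75) = 80/√7425 = 0.9284

0.9284


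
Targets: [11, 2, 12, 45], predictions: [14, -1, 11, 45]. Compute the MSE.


Squared errors: (11-14)²=9, (2+ 1)²=9, (12-11)²=1, (45-45)²=0
Sum = 19
MSE = 19/4 = 19/4

19/4


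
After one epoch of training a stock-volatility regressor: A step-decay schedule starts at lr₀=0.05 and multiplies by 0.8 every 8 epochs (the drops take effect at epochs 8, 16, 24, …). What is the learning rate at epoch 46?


n_drops = ⌊46/8⌋ = 5
lr = 0.05·0.8^5 = 0.05·0.32768 = 0.016384

0.016384


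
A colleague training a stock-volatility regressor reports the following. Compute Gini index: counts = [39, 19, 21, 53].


Probabilities: [39/132, 19/132, 21/132, 53/132] ≈ [0.2955, 0.1439, 0.1591, 0.4015]
Σpᵢ² = (1521 + 361 + 441 + 2809)/132² = 5132/17424
Gini = 1 - Σpᵢ² = 1 - 5132/17424 = 0.7055

0.7055


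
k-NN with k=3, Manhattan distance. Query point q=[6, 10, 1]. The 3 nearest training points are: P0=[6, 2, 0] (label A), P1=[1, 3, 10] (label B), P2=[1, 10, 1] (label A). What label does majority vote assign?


d(q,P0) = 9  (label A)
d(q,P1) = 21  (label B)
d(q,P2) = 5  (label A)
Votes: A=2, B=1
Majority → A

A


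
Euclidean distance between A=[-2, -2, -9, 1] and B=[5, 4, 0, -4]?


d = √((-2-5)² + (-2-4)² + (-9-0)² + (1+ 4)²)
  = √(49 + 36 + 81 + 25)
  = √191 = 13.8203

13.8203


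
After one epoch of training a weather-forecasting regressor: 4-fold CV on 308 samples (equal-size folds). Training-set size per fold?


Fold size = 308/4 = 77
Training per fold = 308 - 77 = 231

231


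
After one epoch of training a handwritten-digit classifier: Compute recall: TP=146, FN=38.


Recall = TP/(TP+FN)
= 146/(146+38)
= 146/184 = 79.35%

79.35%


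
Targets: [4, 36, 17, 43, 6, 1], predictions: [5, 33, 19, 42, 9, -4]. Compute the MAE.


Absolute errors: |4-5|=1, |36-33|=3, |17-19|=2, |43-42|=1, |6-9|=3, |1+ 4|=5
Sum = 15
MAE = 15/6 = 5/2

5/2


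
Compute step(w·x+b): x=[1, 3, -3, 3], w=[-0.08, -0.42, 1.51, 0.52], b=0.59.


z = (1)·(-0.08) + (3)·(-0.42) + (-3)·(1.51) + (3)·(0.52) + 0.59
  = -3.72
step(z) = 0 (z<0)

0


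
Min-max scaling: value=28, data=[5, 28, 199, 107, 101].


min=5, max=199
(28-5)/(199-5) = 23/194 = 0.1186

0.1186


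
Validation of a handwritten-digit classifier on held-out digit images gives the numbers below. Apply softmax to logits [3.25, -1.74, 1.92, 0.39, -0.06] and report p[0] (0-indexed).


Exponentials: e^3.25=25.7903, e^-1.74=0.1755, e^1.92=6.821, e^0.39=1.477, e^-0.06=0.9418
Sum = 35.2056
Softmax = [0.7326, 0.005, 0.1937, 0.042, 0.0268]
p[0] = 25.7903/35.2056 = 0.7326

0.7326


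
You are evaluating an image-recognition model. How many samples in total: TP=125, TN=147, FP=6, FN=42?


Total = TP + TN + FP + FN
= 125 + 147 + 6 + 42
= 320
(Predicted positive: 131, predicted negative: 189)

320


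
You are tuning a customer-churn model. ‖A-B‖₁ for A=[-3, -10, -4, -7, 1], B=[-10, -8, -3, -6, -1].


d = |-3+ 10| + |-10+ 8| + |-4+ 3| + |-7+ 6| + |1+ 1|
  = 7 + 2 + 1 + 1 + 2
  = 13

13


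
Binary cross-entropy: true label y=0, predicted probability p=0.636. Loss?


BCE = -[y·ln(p) + (1-y)·ln(1-p)]
= -0 - 1·ln(1-0.636)
= -ln(0.364) = 1.0106

1.0106


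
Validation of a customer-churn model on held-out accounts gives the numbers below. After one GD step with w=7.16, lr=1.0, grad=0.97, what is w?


w_new = w - α·∇
= 7.16 - 1.0·0.97
= 7.16 - 0.97
= 6.19

6.19


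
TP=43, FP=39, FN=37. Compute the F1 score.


Precision = 43/82 = 0.5244
Recall = 43/80 = 0.5375
F1 = 2·P·R/(P+R) = 2·TP/(2·TP+FP+FN) = 86/(86+39+37) = 86/162 = 0.5309

0.5309


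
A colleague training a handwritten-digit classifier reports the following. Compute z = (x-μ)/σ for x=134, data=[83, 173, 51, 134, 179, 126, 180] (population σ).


μ = 132.2857, σ = 46.5916
z = (134 - 132.2857)/46.5916 = 0.0368

0.0368


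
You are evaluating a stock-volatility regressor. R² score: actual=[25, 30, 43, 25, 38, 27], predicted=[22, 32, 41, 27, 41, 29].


ȳ = 31.3333
SS_res = Σ(y-ŷ)² = 34
SS_tot = Σ(y-ȳ)² = 281.33
R² = 1 - SS_res/SS_tot = 1 - 0.1209 = 0.8791

0.8791


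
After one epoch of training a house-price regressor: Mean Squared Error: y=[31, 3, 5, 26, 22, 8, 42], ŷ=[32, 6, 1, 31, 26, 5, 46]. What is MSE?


Squared errors: (31-32)²=1, (3-6)²=9, (5-1)²=16, (26-31)²=25, (22-26)²=16, (8-5)²=9, (42-46)²=16
Sum = 92
MSE = 92/7 = 92/7

92/7


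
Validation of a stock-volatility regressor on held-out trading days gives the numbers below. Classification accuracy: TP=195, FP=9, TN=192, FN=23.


Accuracy = (TP+TN)/(TP+TN+FP+FN)
= (195+192)/(419)
= 387/419 = 92.36%

92.36%


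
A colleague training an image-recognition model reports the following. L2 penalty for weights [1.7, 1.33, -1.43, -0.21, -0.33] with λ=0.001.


‖w‖₂² = (1.7)² + (1.33)² + (-1.43)² + (-0.21)² + (-0.33)²
     = 2.89 + 1.7689 + 2.0449 + 0.0441 + 0.1089
     = 6.8568
λ·‖w‖₂² = 0.001·6.8568 = 0.006857

0.006857
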